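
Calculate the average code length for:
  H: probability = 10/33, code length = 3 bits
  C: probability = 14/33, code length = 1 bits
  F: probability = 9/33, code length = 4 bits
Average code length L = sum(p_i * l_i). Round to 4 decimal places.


Weighted contributions p_i * l_i:
  H: (10/33) * 3 = 30/33
  C: (14/33) * 1 = 14/33
  F: (9/33) * 4 = 36/33
Sum = (30 + 14 + 36)/33 = 80/33

L = 80/33 = 2.4242 bits/symbol


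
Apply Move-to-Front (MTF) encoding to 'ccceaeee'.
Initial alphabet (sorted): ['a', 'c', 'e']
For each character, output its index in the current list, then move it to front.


MTF encoding:
'c': index 1 in ['a', 'c', 'e'] -> ['c', 'a', 'e']
'c': index 0 in ['c', 'a', 'e'] -> ['c', 'a', 'e']
'c': index 0 in ['c', 'a', 'e'] -> ['c', 'a', 'e']
'e': index 2 in ['c', 'a', 'e'] -> ['e', 'c', 'a']
'a': index 2 in ['e', 'c', 'a'] -> ['a', 'e', 'c']
'e': index 1 in ['a', 'e', 'c'] -> ['e', 'a', 'c']
'e': index 0 in ['e', 'a', 'c'] -> ['e', 'a', 'c']
'e': index 0 in ['e', 'a', 'c'] -> ['e', 'a', 'c']


Output: [1, 0, 0, 2, 2, 1, 0, 0]


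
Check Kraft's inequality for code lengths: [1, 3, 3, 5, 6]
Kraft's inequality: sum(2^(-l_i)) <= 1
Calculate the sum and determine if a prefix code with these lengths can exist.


Sum = 2^(-1) + 2^(-3) + 2^(-3) + 2^(-5) + 2^(-6)
    = 0.5 + 0.125 + 0.125 + 0.03125 + 0.015625
    = 51/64 = 0.796875
Since 0.796875 <= 1, Kraft's inequality IS satisfied.
A prefix code with these lengths CAN exist.

Kraft sum = 0.796875. Satisfied.


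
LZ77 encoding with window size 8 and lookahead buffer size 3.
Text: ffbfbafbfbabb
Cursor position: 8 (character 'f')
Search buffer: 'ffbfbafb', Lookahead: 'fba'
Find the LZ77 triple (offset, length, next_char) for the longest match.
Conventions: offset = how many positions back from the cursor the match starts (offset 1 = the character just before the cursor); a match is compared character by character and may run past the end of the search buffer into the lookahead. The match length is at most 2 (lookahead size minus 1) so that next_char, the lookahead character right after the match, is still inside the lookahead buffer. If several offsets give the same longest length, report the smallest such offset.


Try each offset into the search buffer:
  offset=1 (pos 7, char 'b'): match length 0
  offset=2 (pos 6, char 'f'): match length 2
  offset=3 (pos 5, char 'a'): match length 0
  offset=4 (pos 4, char 'b'): match length 0
  offset=5 (pos 3, char 'f'): match length 2
  offset=6 (pos 2, char 'b'): match length 0
  offset=7 (pos 1, char 'f'): match length 2
  offset=8 (pos 0, char 'f'): match length 1
Longest match has length 2, found at offsets 2, 5, 7; take the smallest, offset 2.
next_char = character at position 8 + 2 = 10 -> 'a'

Best match: offset=2, length=2 (matching 'fb' starting at position 6)
LZ77 triple: (2, 2, 'a')


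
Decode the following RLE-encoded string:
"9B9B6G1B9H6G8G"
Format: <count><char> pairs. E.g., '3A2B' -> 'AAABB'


Expanding each <count><char> pair:
  9B -> 'BBBBBBBBB'
  9B -> 'BBBBBBBBB'
  6G -> 'GGGGGG'
  1B -> 'B'
  9H -> 'HHHHHHHHH'
  6G -> 'GGGGGG'
  8G -> 'GGGGGGGG'

Decoded = BBBBBBBBBBBBBBBBBBGGGGGGBHHHHHHHHHGGGGGGGGGGGGGG


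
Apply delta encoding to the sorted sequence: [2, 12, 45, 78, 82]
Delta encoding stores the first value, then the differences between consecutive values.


First value: 2
Deltas:
  12 - 2 = 10
  45 - 12 = 33
  78 - 45 = 33
  82 - 78 = 4


Delta encoded: [2, 10, 33, 33, 4]


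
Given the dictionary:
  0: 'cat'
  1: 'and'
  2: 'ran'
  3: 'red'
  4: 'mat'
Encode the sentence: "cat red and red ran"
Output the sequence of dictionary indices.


Look up each word in the dictionary:
  'cat' -> 0
  'red' -> 3
  'and' -> 1
  'red' -> 3
  'ran' -> 2

Encoded: [0, 3, 1, 3, 2]


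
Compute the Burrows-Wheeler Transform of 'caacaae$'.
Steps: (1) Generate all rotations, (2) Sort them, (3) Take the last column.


Rotations (sorted):
  0: $caacaae -> last char: e
  1: aacaae$c -> last char: c
  2: aae$caac -> last char: c
  3: acaae$ca -> last char: a
  4: ae$caaca -> last char: a
  5: caacaae$ -> last char: $
  6: caae$caa -> last char: a
  7: e$caacaa -> last char: a


BWT = eccaa$aa


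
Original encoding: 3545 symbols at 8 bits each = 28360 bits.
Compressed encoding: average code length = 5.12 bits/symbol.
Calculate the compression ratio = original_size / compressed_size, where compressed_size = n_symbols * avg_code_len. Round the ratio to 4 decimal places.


original_size = n_symbols * orig_bits = 3545 * 8 = 28360 bits
compressed_size = n_symbols * avg_code_len = 3545 * 5.12 = 18150.4 bits
ratio = original_size / compressed_size = 28360 / 18150.4 = 1.5625

Compression ratio = 1.5625


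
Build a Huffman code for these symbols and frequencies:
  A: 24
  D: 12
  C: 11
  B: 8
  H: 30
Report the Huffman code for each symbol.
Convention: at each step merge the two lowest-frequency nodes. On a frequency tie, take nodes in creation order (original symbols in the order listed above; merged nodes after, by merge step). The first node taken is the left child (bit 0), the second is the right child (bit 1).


Huffman tree construction:
Step 1: Merge B(8) + C(11) = 19
Step 2: Merge D(12) + (B+C)(19) = 31
Step 3: Merge A(24) + H(30) = 54
Step 4: Merge (D+(B+C))(31) + (A+H)(54) = 85
Read each symbol's code off the tree from the root (left child = 0, right child = 1).

Codes:
  A: 10 (length 2)
  D: 00 (length 2)
  C: 011 (length 3)
  B: 010 (length 3)
  H: 11 (length 2)
Average code length: 189/85 = 2.2235 bits/symbol


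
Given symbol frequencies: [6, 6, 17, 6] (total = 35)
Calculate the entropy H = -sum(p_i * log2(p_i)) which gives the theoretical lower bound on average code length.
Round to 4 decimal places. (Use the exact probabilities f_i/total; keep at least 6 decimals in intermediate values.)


Per-symbol terms -p_i * log2(p_i) with p_i = f_i/35:
  p = 6/35 = 0.171429: log2(p) = -2.544321, -p*log2(p) = 0.436169
  p = 6/35 = 0.171429: log2(p) = -2.544321, -p*log2(p) = 0.436169
  p = 17/35 = 0.485714: log2(p) = -1.041820, -p*log2(p) = 0.506027
  p = 6/35 = 0.171429: log2(p) = -2.544321, -p*log2(p) = 0.436169
H = 0.436169 + 0.436169 + 0.506027 + 0.436169 = 1.814534

H = 1.8145 bits/symbol


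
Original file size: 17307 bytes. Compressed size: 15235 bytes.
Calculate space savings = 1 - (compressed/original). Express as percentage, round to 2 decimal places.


ratio = compressed/original = 15235/17307 = 0.88028
savings = 1 - ratio = 1 - 0.88028 = 0.11972
as a percentage: 0.11972 * 100 = 11.97%

Space savings = 1 - 15235/17307 = 11.97%


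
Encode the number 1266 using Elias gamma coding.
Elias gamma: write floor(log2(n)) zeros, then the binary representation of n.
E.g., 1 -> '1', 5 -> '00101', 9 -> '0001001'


num_bits = floor(log2(1266)) + 1 = 11
leading_zeros = num_bits - 1 = 10
binary(1266) = 10011110010

Elias gamma(1266) = '0000000000' + '10011110010' = 000000000010011110010 (21 bits)


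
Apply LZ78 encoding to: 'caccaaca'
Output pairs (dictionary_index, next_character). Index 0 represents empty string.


LZ78 encoding steps:
Dictionary: {0: ''}
Step 1: w='' (idx 0), next='c' -> output (0, 'c'), add 'c' as idx 1
Step 2: w='' (idx 0), next='a' -> output (0, 'a'), add 'a' as idx 2
Step 3: w='c' (idx 1), next='c' -> output (1, 'c'), add 'cc' as idx 3
Step 4: w='a' (idx 2), next='a' -> output (2, 'a'), add 'aa' as idx 4
Step 5: w='c' (idx 1), next='a' -> output (1, 'a'), add 'ca' as idx 5


Encoded: [(0, 'c'), (0, 'a'), (1, 'c'), (2, 'a'), (1, 'a')]


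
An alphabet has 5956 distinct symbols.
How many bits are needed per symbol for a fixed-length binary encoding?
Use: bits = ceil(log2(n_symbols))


log2(5956) = 12.5401
Bracket: 2^12 = 4096 < 5956 <= 2^13 = 8192
So ceil(log2(5956)) = 13

bits = ceil(log2(5956)) = ceil(12.5401) = 13 bits


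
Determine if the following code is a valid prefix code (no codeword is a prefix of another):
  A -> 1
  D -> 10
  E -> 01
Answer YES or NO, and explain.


Checking each pair (does one codeword prefix another?):
  A='1' vs D='10': prefix -- VIOLATION

NO -- this is NOT a valid prefix code. A (1) is a prefix of D (10).


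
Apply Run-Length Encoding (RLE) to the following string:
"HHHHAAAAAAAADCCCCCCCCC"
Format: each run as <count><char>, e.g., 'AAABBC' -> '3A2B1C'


Scanning runs left to right:
  i=0: run of 'H' x 4 -> '4H'
  i=4: run of 'A' x 8 -> '8A'
  i=12: run of 'D' x 1 -> '1D'
  i=13: run of 'C' x 9 -> '9C'

RLE = 4H8A1D9C


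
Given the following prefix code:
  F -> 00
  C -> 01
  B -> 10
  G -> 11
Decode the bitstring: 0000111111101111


Decoding step by step:
Bits 00 -> F
Bits 00 -> F
Bits 11 -> G
Bits 11 -> G
Bits 11 -> G
Bits 10 -> B
Bits 11 -> G
Bits 11 -> G


Decoded message: FFGGGBGG


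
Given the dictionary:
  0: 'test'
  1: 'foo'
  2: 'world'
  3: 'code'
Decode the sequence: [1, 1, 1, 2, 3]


Look up each index in the dictionary:
  1 -> 'foo'
  1 -> 'foo'
  1 -> 'foo'
  2 -> 'world'
  3 -> 'code'

Decoded: "foo foo foo world code"


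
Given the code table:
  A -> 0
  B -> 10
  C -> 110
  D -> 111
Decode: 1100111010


Decoding:
110 -> C
0 -> A
111 -> D
0 -> A
10 -> B


Result: CADAB


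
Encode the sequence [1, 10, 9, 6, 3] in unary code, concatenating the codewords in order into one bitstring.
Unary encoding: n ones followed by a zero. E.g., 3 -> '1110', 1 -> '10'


Encode each number as n ones followed by a terminating 0:
  1 -> 10 (2 bits)
  10 -> 11111111110 (11 bits)
  9 -> 1111111110 (10 bits)
  6 -> 1111110 (7 bits)
  3 -> 1110 (4 bits)
Total length = 2 + 11 + 10 + 7 + 4 = 34 bits.

Unary([1, 10, 9, 6, 3]) = 1011111111110111111111011111101110 (34 bits)


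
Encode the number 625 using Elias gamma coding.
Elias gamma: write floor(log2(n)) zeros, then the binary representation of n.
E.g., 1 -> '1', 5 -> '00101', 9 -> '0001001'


num_bits = floor(log2(625)) + 1 = 10
leading_zeros = num_bits - 1 = 9
binary(625) = 1001110001

Elias gamma(625) = '000000000' + '1001110001' = 0000000001001110001 (19 bits)


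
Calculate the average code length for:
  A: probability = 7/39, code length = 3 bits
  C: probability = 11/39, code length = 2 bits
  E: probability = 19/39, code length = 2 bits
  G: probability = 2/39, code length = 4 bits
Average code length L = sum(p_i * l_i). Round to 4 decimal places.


Weighted contributions p_i * l_i:
  A: (7/39) * 3 = 21/39
  C: (11/39) * 2 = 22/39
  E: (19/39) * 2 = 38/39
  G: (2/39) * 4 = 8/39
Sum = (21 + 22 + 38 + 8)/39 = 89/39

L = 89/39 = 2.2821 bits/symbol


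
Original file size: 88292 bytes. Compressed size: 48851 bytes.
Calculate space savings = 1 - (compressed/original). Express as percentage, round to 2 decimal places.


ratio = compressed/original = 48851/88292 = 0.553289
savings = 1 - ratio = 1 - 0.553289 = 0.446711
as a percentage: 0.446711 * 100 = 44.67%

Space savings = 1 - 48851/88292 = 44.67%


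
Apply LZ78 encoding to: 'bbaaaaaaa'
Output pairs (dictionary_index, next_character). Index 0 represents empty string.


LZ78 encoding steps:
Dictionary: {0: ''}
Step 1: w='' (idx 0), next='b' -> output (0, 'b'), add 'b' as idx 1
Step 2: w='b' (idx 1), next='a' -> output (1, 'a'), add 'ba' as idx 2
Step 3: w='' (idx 0), next='a' -> output (0, 'a'), add 'a' as idx 3
Step 4: w='a' (idx 3), next='a' -> output (3, 'a'), add 'aa' as idx 4
Step 5: w='aa' (idx 4), next='a' -> output (4, 'a'), add 'aaa' as idx 5


Encoded: [(0, 'b'), (1, 'a'), (0, 'a'), (3, 'a'), (4, 'a')]


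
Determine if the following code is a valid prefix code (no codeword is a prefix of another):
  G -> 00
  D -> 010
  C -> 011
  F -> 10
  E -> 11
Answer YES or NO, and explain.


Checking each pair (does one codeword prefix another?):
  G='00' vs D='010': no prefix
  G='00' vs C='011': no prefix
  G='00' vs F='10': no prefix
  G='00' vs E='11': no prefix
  D='010' vs G='00': no prefix
  D='010' vs C='011': no prefix
  D='010' vs F='10': no prefix
  D='010' vs E='11': no prefix
  C='011' vs G='00': no prefix
  C='011' vs D='010': no prefix
  C='011' vs F='10': no prefix
  C='011' vs E='11': no prefix
  F='10' vs G='00': no prefix
  F='10' vs D='010': no prefix
  F='10' vs C='011': no prefix
  F='10' vs E='11': no prefix
  E='11' vs G='00': no prefix
  E='11' vs D='010': no prefix
  E='11' vs C='011': no prefix
  E='11' vs F='10': no prefix
No violation found over all pairs.

YES -- this is a valid prefix code. No codeword is a prefix of any other codeword.


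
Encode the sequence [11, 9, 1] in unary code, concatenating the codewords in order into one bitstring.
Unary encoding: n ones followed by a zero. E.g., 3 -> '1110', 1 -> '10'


Encode each number as n ones followed by a terminating 0:
  11 -> 111111111110 (12 bits)
  9 -> 1111111110 (10 bits)
  1 -> 10 (2 bits)
Total length = 12 + 10 + 2 = 24 bits.

Unary([11, 9, 1]) = 111111111110111111111010 (24 bits)


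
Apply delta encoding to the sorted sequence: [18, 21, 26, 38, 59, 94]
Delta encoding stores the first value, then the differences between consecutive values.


First value: 18
Deltas:
  21 - 18 = 3
  26 - 21 = 5
  38 - 26 = 12
  59 - 38 = 21
  94 - 59 = 35


Delta encoded: [18, 3, 5, 12, 21, 35]


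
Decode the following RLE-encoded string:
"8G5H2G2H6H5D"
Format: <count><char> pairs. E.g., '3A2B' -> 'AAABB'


Expanding each <count><char> pair:
  8G -> 'GGGGGGGG'
  5H -> 'HHHHH'
  2G -> 'GG'
  2H -> 'HH'
  6H -> 'HHHHHH'
  5D -> 'DDDDD'

Decoded = GGGGGGGGHHHHHGGHHHHHHHHDDDDD


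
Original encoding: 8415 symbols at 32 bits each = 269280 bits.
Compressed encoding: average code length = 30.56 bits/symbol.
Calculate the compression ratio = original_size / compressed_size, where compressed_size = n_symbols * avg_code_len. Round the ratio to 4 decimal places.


original_size = n_symbols * orig_bits = 8415 * 32 = 269280 bits
compressed_size = n_symbols * avg_code_len = 8415 * 30.56 = 257162.4 bits
ratio = original_size / compressed_size = 269280 / 257162.4 = 1.0471

Compression ratio = 1.0471


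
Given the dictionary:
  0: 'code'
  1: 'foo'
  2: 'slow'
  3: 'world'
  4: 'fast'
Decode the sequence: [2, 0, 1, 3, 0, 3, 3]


Look up each index in the dictionary:
  2 -> 'slow'
  0 -> 'code'
  1 -> 'foo'
  3 -> 'world'
  0 -> 'code'
  3 -> 'world'
  3 -> 'world'

Decoded: "slow code foo world code world world"


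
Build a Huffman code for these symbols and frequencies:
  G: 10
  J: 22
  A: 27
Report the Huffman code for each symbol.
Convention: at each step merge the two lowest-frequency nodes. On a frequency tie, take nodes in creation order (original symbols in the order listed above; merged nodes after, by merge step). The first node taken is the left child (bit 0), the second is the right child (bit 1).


Huffman tree construction:
Step 1: Merge G(10) + J(22) = 32
Step 2: Merge A(27) + (G+J)(32) = 59
Read each symbol's code off the tree from the root (left child = 0, right child = 1).

Codes:
  G: 10 (length 2)
  J: 11 (length 2)
  A: 0 (length 1)
Average code length: 91/59 = 1.5424 bits/symbol


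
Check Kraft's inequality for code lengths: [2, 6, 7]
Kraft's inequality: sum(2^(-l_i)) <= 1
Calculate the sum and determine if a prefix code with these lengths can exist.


Sum = 2^(-2) + 2^(-6) + 2^(-7)
    = 0.25 + 0.015625 + 0.0078125
    = 35/128 = 0.2734375
Since 0.2734375 <= 1, Kraft's inequality IS satisfied.
A prefix code with these lengths CAN exist.

Kraft sum = 0.2734375. Satisfied.


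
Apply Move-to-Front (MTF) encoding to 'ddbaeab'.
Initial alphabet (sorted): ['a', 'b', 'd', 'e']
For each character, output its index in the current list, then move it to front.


MTF encoding:
'd': index 2 in ['a', 'b', 'd', 'e'] -> ['d', 'a', 'b', 'e']
'd': index 0 in ['d', 'a', 'b', 'e'] -> ['d', 'a', 'b', 'e']
'b': index 2 in ['d', 'a', 'b', 'e'] -> ['b', 'd', 'a', 'e']
'a': index 2 in ['b', 'd', 'a', 'e'] -> ['a', 'b', 'd', 'e']
'e': index 3 in ['a', 'b', 'd', 'e'] -> ['e', 'a', 'b', 'd']
'a': index 1 in ['e', 'a', 'b', 'd'] -> ['a', 'e', 'b', 'd']
'b': index 2 in ['a', 'e', 'b', 'd'] -> ['b', 'a', 'e', 'd']


Output: [2, 0, 2, 2, 3, 1, 2]


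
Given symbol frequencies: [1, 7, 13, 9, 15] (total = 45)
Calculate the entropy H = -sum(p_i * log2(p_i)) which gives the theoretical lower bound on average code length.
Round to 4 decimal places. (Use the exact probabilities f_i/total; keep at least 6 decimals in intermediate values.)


Per-symbol terms -p_i * log2(p_i) with p_i = f_i/45:
  p = 1/45 = 0.022222: log2(p) = -5.491853, -p*log2(p) = 0.122041
  p = 7/45 = 0.155556: log2(p) = -2.684498, -p*log2(p) = 0.417589
  p = 13/45 = 0.288889: log2(p) = -1.791413, -p*log2(p) = 0.517519
  p = 9/45 = 0.200000: log2(p) = -2.321928, -p*log2(p) = 0.464386
  p = 15/45 = 0.333333: log2(p) = -1.584963, -p*log2(p) = 0.528321
H = 0.122041 + 0.417589 + 0.517519 + 0.464386 + 0.528321 = 2.049856

H = 2.0499 bits/symbol


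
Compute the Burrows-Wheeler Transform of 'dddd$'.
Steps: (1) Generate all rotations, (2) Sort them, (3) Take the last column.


Rotations (sorted):
  0: $dddd -> last char: d
  1: d$ddd -> last char: d
  2: dd$dd -> last char: d
  3: ddd$d -> last char: d
  4: dddd$ -> last char: $


BWT = dddd$


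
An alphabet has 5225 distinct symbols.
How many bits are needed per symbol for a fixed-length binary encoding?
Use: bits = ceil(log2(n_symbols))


log2(5225) = 12.3512
Bracket: 2^12 = 4096 < 5225 <= 2^13 = 8192
So ceil(log2(5225)) = 13

bits = ceil(log2(5225)) = ceil(12.3512) = 13 bits


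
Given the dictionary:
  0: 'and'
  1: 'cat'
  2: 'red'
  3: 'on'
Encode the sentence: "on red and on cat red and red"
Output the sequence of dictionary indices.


Look up each word in the dictionary:
  'on' -> 3
  'red' -> 2
  'and' -> 0
  'on' -> 3
  'cat' -> 1
  'red' -> 2
  'and' -> 0
  'red' -> 2

Encoded: [3, 2, 0, 3, 1, 2, 0, 2]


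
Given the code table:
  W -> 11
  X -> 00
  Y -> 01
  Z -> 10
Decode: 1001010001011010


Decoding:
10 -> Z
01 -> Y
01 -> Y
00 -> X
01 -> Y
01 -> Y
10 -> Z
10 -> Z


Result: ZYYXYYZZ


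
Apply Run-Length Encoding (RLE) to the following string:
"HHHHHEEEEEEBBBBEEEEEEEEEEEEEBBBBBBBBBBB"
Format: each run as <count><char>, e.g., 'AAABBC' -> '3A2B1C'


Scanning runs left to right:
  i=0: run of 'H' x 5 -> '5H'
  i=5: run of 'E' x 6 -> '6E'
  i=11: run of 'B' x 4 -> '4B'
  i=15: run of 'E' x 13 -> '13E'
  i=28: run of 'B' x 11 -> '11B'

RLE = 5H6E4B13E11B


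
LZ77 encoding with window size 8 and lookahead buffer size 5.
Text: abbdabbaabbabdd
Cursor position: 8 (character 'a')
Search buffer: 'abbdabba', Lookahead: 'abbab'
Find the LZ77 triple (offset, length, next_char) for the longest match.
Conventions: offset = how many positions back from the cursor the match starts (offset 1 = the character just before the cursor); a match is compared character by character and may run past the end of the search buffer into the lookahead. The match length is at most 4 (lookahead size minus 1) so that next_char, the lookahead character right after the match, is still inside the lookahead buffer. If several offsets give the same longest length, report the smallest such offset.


Try each offset into the search buffer:
  offset=1 (pos 7, char 'a'): match length 1
  offset=2 (pos 6, char 'b'): match length 0
  offset=3 (pos 5, char 'b'): match length 0
  offset=4 (pos 4, char 'a'): match length 4
  offset=5 (pos 3, char 'd'): match length 0
  offset=6 (pos 2, char 'b'): match length 0
  offset=7 (pos 1, char 'b'): match length 0
  offset=8 (pos 0, char 'a'): match length 3
Longest match has length 4 at offset 4.
next_char = character at position 8 + 4 = 12 -> 'b'

Best match: offset=4, length=4 (matching 'abba' starting at position 4)
LZ77 triple: (4, 4, 'b')


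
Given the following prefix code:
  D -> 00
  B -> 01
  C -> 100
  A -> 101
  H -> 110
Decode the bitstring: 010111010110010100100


Decoding step by step:
Bits 01 -> B
Bits 01 -> B
Bits 110 -> H
Bits 101 -> A
Bits 100 -> C
Bits 101 -> A
Bits 00 -> D
Bits 100 -> C


Decoded message: BBHACADC


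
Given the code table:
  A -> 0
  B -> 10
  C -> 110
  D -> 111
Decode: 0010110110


Decoding:
0 -> A
0 -> A
10 -> B
110 -> C
110 -> C


Result: AABCC


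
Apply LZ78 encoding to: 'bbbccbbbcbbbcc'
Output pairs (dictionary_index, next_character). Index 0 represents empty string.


LZ78 encoding steps:
Dictionary: {0: ''}
Step 1: w='' (idx 0), next='b' -> output (0, 'b'), add 'b' as idx 1
Step 2: w='b' (idx 1), next='b' -> output (1, 'b'), add 'bb' as idx 2
Step 3: w='' (idx 0), next='c' -> output (0, 'c'), add 'c' as idx 3
Step 4: w='c' (idx 3), next='b' -> output (3, 'b'), add 'cb' as idx 4
Step 5: w='bb' (idx 2), next='c' -> output (2, 'c'), add 'bbc' as idx 5
Step 6: w='bb' (idx 2), next='b' -> output (2, 'b'), add 'bbb' as idx 6
Step 7: w='c' (idx 3), next='c' -> output (3, 'c'), add 'cc' as idx 7


Encoded: [(0, 'b'), (1, 'b'), (0, 'c'), (3, 'b'), (2, 'c'), (2, 'b'), (3, 'c')]


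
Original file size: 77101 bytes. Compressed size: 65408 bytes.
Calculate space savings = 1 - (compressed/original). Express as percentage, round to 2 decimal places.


ratio = compressed/original = 65408/77101 = 0.848342
savings = 1 - ratio = 1 - 0.848342 = 0.151658
as a percentage: 0.151658 * 100 = 15.17%

Space savings = 1 - 65408/77101 = 15.17%


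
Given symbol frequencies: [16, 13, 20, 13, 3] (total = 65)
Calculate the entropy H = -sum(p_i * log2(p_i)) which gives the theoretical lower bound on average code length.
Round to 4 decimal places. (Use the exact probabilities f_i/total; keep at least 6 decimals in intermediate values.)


Per-symbol terms -p_i * log2(p_i) with p_i = f_i/65:
  p = 16/65 = 0.246154: log2(p) = -2.022368, -p*log2(p) = 0.497814
  p = 13/65 = 0.200000: log2(p) = -2.321928, -p*log2(p) = 0.464386
  p = 20/65 = 0.307692: log2(p) = -1.700440, -p*log2(p) = 0.523212
  p = 13/65 = 0.200000: log2(p) = -2.321928, -p*log2(p) = 0.464386
  p = 3/65 = 0.046154: log2(p) = -4.437405, -p*log2(p) = 0.204803
H = 0.497814 + 0.464386 + 0.523212 + 0.464386 + 0.204803 = 2.154601

H = 2.1546 bits/symbol


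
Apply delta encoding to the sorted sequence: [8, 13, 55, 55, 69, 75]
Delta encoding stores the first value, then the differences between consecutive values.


First value: 8
Deltas:
  13 - 8 = 5
  55 - 13 = 42
  55 - 55 = 0
  69 - 55 = 14
  75 - 69 = 6


Delta encoded: [8, 5, 42, 0, 14, 6]


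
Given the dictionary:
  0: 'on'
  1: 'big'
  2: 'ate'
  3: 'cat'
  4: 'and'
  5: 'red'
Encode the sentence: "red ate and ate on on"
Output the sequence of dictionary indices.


Look up each word in the dictionary:
  'red' -> 5
  'ate' -> 2
  'and' -> 4
  'ate' -> 2
  'on' -> 0
  'on' -> 0

Encoded: [5, 2, 4, 2, 0, 0]


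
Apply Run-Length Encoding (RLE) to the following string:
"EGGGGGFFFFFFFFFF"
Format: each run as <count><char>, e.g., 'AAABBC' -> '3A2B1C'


Scanning runs left to right:
  i=0: run of 'E' x 1 -> '1E'
  i=1: run of 'G' x 5 -> '5G'
  i=6: run of 'F' x 10 -> '10F'

RLE = 1E5G10F


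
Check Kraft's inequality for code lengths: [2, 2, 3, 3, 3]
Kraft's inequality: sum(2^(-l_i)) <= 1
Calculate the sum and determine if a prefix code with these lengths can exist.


Sum = 2^(-2) + 2^(-2) + 2^(-3) + 2^(-3) + 2^(-3)
    = 0.25 + 0.25 + 0.125 + 0.125 + 0.125
    = 7/8 = 0.875
Since 0.875 <= 1, Kraft's inequality IS satisfied.
A prefix code with these lengths CAN exist.

Kraft sum = 0.875. Satisfied.


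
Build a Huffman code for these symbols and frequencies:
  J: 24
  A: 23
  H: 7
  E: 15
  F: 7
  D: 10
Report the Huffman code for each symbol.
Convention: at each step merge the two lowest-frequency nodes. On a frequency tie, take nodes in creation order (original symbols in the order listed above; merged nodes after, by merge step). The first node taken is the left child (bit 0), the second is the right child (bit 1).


Huffman tree construction:
Step 1: Merge H(7) + F(7) = 14
Step 2: Merge D(10) + (H+F)(14) = 24
Step 3: Merge E(15) + A(23) = 38
Step 4: Merge J(24) + (D+(H+F))(24) = 48
Step 5: Merge (E+A)(38) + (J+(D+(H+F)))(48) = 86
Read each symbol's code off the tree from the root (left child = 0, right child = 1).

Codes:
  J: 10 (length 2)
  A: 01 (length 2)
  H: 1110 (length 4)
  E: 00 (length 2)
  F: 1111 (length 4)
  D: 110 (length 3)
Average code length: 210/86 = 2.4419 bits/symbol


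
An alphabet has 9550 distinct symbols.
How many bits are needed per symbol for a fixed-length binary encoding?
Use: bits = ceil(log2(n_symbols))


log2(9550) = 13.2213
Bracket: 2^13 = 8192 < 9550 <= 2^14 = 16384
So ceil(log2(9550)) = 14

bits = ceil(log2(9550)) = ceil(13.2213) = 14 bits


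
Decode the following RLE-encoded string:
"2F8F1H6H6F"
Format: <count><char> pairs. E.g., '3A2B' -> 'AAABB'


Expanding each <count><char> pair:
  2F -> 'FF'
  8F -> 'FFFFFFFF'
  1H -> 'H'
  6H -> 'HHHHHH'
  6F -> 'FFFFFF'

Decoded = FFFFFFFFFFHHHHHHHFFFFFF


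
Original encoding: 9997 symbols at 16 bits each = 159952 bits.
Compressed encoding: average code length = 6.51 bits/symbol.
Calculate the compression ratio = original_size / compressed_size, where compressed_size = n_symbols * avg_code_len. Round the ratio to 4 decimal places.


original_size = n_symbols * orig_bits = 9997 * 16 = 159952 bits
compressed_size = n_symbols * avg_code_len = 9997 * 6.51 = 65080.47 bits
ratio = original_size / compressed_size = 159952 / 65080.47 = 2.4578

Compression ratio = 2.4578


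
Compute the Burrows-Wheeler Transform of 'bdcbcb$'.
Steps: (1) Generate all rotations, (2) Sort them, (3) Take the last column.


Rotations (sorted):
  0: $bdcbcb -> last char: b
  1: b$bdcbc -> last char: c
  2: bcb$bdc -> last char: c
  3: bdcbcb$ -> last char: $
  4: cb$bdcb -> last char: b
  5: cbcb$bd -> last char: d
  6: dcbcb$b -> last char: b


BWT = bcc$bdb


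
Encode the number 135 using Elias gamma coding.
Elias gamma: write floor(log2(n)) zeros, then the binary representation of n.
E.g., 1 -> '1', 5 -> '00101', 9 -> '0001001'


num_bits = floor(log2(135)) + 1 = 8
leading_zeros = num_bits - 1 = 7
binary(135) = 10000111

Elias gamma(135) = '0000000' + '10000111' = 000000010000111 (15 bits)


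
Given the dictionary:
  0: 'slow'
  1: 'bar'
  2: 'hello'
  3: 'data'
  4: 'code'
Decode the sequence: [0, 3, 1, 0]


Look up each index in the dictionary:
  0 -> 'slow'
  3 -> 'data'
  1 -> 'bar'
  0 -> 'slow'

Decoded: "slow data bar slow"


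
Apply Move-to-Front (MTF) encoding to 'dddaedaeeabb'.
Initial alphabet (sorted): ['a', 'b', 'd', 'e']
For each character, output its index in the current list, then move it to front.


MTF encoding:
'd': index 2 in ['a', 'b', 'd', 'e'] -> ['d', 'a', 'b', 'e']
'd': index 0 in ['d', 'a', 'b', 'e'] -> ['d', 'a', 'b', 'e']
'd': index 0 in ['d', 'a', 'b', 'e'] -> ['d', 'a', 'b', 'e']
'a': index 1 in ['d', 'a', 'b', 'e'] -> ['a', 'd', 'b', 'e']
'e': index 3 in ['a', 'd', 'b', 'e'] -> ['e', 'a', 'd', 'b']
'd': index 2 in ['e', 'a', 'd', 'b'] -> ['d', 'e', 'a', 'b']
'a': index 2 in ['d', 'e', 'a', 'b'] -> ['a', 'd', 'e', 'b']
'e': index 2 in ['a', 'd', 'e', 'b'] -> ['e', 'a', 'd', 'b']
'e': index 0 in ['e', 'a', 'd', 'b'] -> ['e', 'a', 'd', 'b']
'a': index 1 in ['e', 'a', 'd', 'b'] -> ['a', 'e', 'd', 'b']
'b': index 3 in ['a', 'e', 'd', 'b'] -> ['b', 'a', 'e', 'd']
'b': index 0 in ['b', 'a', 'e', 'd'] -> ['b', 'a', 'e', 'd']


Output: [2, 0, 0, 1, 3, 2, 2, 2, 0, 1, 3, 0]


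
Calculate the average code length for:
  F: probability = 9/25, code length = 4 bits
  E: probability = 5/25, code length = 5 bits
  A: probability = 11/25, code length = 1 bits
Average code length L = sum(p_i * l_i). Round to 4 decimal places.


Weighted contributions p_i * l_i:
  F: (9/25) * 4 = 36/25
  E: (5/25) * 5 = 25/25
  A: (11/25) * 1 = 11/25
Sum = (36 + 25 + 11)/25 = 72/25

L = 72/25 = 2.8800 bits/symbol


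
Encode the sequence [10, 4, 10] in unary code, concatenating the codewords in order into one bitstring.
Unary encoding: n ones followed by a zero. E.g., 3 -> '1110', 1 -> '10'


Encode each number as n ones followed by a terminating 0:
  10 -> 11111111110 (11 bits)
  4 -> 11110 (5 bits)
  10 -> 11111111110 (11 bits)
Total length = 11 + 5 + 11 = 27 bits.

Unary([10, 4, 10]) = 111111111101111011111111110 (27 bits)


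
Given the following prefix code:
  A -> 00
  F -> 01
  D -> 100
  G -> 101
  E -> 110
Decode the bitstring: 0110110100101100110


Decoding step by step:
Bits 01 -> F
Bits 101 -> G
Bits 101 -> G
Bits 00 -> A
Bits 101 -> G
Bits 100 -> D
Bits 110 -> E


Decoded message: FGGAGDE


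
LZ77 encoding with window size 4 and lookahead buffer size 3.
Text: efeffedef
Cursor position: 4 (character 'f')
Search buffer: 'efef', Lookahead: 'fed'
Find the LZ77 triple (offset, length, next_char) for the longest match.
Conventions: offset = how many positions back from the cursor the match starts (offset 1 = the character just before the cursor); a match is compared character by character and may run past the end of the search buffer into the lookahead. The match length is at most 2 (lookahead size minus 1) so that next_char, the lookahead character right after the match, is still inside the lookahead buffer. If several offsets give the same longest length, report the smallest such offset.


Try each offset into the search buffer:
  offset=1 (pos 3, char 'f'): match length 1
  offset=2 (pos 2, char 'e'): match length 0
  offset=3 (pos 1, char 'f'): match length 2
  offset=4 (pos 0, char 'e'): match length 0
Longest match has length 2 at offset 3.
next_char = character at position 4 + 2 = 6 -> 'd'

Best match: offset=3, length=2 (matching 'fe' starting at position 1)
LZ77 triple: (3, 2, 'd')


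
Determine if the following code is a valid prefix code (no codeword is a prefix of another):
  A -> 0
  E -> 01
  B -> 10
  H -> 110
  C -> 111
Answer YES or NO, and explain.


Checking each pair (does one codeword prefix another?):
  A='0' vs E='01': prefix -- VIOLATION

NO -- this is NOT a valid prefix code. A (0) is a prefix of E (01).


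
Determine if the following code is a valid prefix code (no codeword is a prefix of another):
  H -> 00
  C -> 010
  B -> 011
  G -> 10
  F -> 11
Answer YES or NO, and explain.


Checking each pair (does one codeword prefix another?):
  H='00' vs C='010': no prefix
  H='00' vs B='011': no prefix
  H='00' vs G='10': no prefix
  H='00' vs F='11': no prefix
  C='010' vs H='00': no prefix
  C='010' vs B='011': no prefix
  C='010' vs G='10': no prefix
  C='010' vs F='11': no prefix
  B='011' vs H='00': no prefix
  B='011' vs C='010': no prefix
  B='011' vs G='10': no prefix
  B='011' vs F='11': no prefix
  G='10' vs H='00': no prefix
  G='10' vs C='010': no prefix
  G='10' vs B='011': no prefix
  G='10' vs F='11': no prefix
  F='11' vs H='00': no prefix
  F='11' vs C='010': no prefix
  F='11' vs B='011': no prefix
  F='11' vs G='10': no prefix
No violation found over all pairs.

YES -- this is a valid prefix code. No codeword is a prefix of any other codeword.


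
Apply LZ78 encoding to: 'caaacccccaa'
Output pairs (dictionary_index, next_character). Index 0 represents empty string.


LZ78 encoding steps:
Dictionary: {0: ''}
Step 1: w='' (idx 0), next='c' -> output (0, 'c'), add 'c' as idx 1
Step 2: w='' (idx 0), next='a' -> output (0, 'a'), add 'a' as idx 2
Step 3: w='a' (idx 2), next='a' -> output (2, 'a'), add 'aa' as idx 3
Step 4: w='c' (idx 1), next='c' -> output (1, 'c'), add 'cc' as idx 4
Step 5: w='cc' (idx 4), next='c' -> output (4, 'c'), add 'ccc' as idx 5
Step 6: w='aa' (idx 3), end of input -> output (3, '')


Encoded: [(0, 'c'), (0, 'a'), (2, 'a'), (1, 'c'), (4, 'c'), (3, '')]


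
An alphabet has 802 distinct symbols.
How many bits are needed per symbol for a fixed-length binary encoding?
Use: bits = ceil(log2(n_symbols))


log2(802) = 9.6475
Bracket: 2^9 = 512 < 802 <= 2^10 = 1024
So ceil(log2(802)) = 10

bits = ceil(log2(802)) = ceil(9.6475) = 10 bits


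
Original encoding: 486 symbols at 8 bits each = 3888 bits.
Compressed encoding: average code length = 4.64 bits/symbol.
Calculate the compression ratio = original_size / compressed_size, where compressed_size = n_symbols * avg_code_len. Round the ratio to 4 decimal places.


original_size = n_symbols * orig_bits = 486 * 8 = 3888 bits
compressed_size = n_symbols * avg_code_len = 486 * 4.64 = 2255.04 bits
ratio = original_size / compressed_size = 3888 / 2255.04 = 1.7241

Compression ratio = 1.7241


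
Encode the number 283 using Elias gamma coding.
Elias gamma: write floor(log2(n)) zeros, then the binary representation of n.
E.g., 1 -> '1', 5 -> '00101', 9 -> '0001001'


num_bits = floor(log2(283)) + 1 = 9
leading_zeros = num_bits - 1 = 8
binary(283) = 100011011

Elias gamma(283) = '00000000' + '100011011' = 00000000100011011 (17 bits)


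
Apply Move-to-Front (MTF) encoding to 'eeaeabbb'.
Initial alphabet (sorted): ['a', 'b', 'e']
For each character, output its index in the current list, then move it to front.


MTF encoding:
'e': index 2 in ['a', 'b', 'e'] -> ['e', 'a', 'b']
'e': index 0 in ['e', 'a', 'b'] -> ['e', 'a', 'b']
'a': index 1 in ['e', 'a', 'b'] -> ['a', 'e', 'b']
'e': index 1 in ['a', 'e', 'b'] -> ['e', 'a', 'b']
'a': index 1 in ['e', 'a', 'b'] -> ['a', 'e', 'b']
'b': index 2 in ['a', 'e', 'b'] -> ['b', 'a', 'e']
'b': index 0 in ['b', 'a', 'e'] -> ['b', 'a', 'e']
'b': index 0 in ['b', 'a', 'e'] -> ['b', 'a', 'e']


Output: [2, 0, 1, 1, 1, 2, 0, 0]


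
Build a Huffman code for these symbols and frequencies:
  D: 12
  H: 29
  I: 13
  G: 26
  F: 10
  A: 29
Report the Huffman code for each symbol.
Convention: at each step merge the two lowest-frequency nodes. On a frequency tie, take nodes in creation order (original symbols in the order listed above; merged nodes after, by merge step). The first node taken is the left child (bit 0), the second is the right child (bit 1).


Huffman tree construction:
Step 1: Merge F(10) + D(12) = 22
Step 2: Merge I(13) + (F+D)(22) = 35
Step 3: Merge G(26) + H(29) = 55
Step 4: Merge A(29) + (I+(F+D))(35) = 64
Step 5: Merge (G+H)(55) + (A+(I+(F+D)))(64) = 119
Read each symbol's code off the tree from the root (left child = 0, right child = 1).

Codes:
  D: 1111 (length 4)
  H: 01 (length 2)
  I: 110 (length 3)
  G: 00 (length 2)
  F: 1110 (length 4)
  A: 10 (length 2)
Average code length: 295/119 = 2.4790 bits/symbol


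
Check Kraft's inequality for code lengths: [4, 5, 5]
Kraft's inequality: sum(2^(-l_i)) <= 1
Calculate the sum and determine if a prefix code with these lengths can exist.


Sum = 2^(-4) + 2^(-5) + 2^(-5)
    = 0.0625 + 0.03125 + 0.03125
    = 4/32 = 0.125
Since 0.125 <= 1, Kraft's inequality IS satisfied.
A prefix code with these lengths CAN exist.

Kraft sum = 0.125. Satisfied.


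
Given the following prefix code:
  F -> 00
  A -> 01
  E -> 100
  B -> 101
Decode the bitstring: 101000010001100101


Decoding step by step:
Bits 101 -> B
Bits 00 -> F
Bits 00 -> F
Bits 100 -> E
Bits 01 -> A
Bits 100 -> E
Bits 101 -> B


Decoded message: BFFEAEB


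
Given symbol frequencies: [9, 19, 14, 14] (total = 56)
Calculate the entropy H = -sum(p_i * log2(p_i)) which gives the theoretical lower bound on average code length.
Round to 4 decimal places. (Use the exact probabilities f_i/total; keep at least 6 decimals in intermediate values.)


Per-symbol terms -p_i * log2(p_i) with p_i = f_i/56:
  p = 9/56 = 0.160714: log2(p) = -2.637430, -p*log2(p) = 0.423873
  p = 19/56 = 0.339286: log2(p) = -1.559427, -p*log2(p) = 0.529091
  p = 14/56 = 0.250000: log2(p) = -2.000000, -p*log2(p) = 0.500000
  p = 14/56 = 0.250000: log2(p) = -2.000000, -p*log2(p) = 0.500000
H = 0.423873 + 0.529091 + 0.500000 + 0.500000 = 1.952964

H = 1.953 bits/symbol


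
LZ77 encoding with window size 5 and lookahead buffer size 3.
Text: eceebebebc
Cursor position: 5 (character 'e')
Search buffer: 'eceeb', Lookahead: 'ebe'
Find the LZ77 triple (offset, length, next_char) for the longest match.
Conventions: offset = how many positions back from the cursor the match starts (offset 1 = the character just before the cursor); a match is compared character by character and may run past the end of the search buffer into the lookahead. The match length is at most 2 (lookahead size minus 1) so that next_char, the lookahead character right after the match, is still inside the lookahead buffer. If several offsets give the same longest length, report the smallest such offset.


Try each offset into the search buffer:
  offset=1 (pos 4, char 'b'): match length 0
  offset=2 (pos 3, char 'e'): match length 2
  offset=3 (pos 2, char 'e'): match length 1
  offset=4 (pos 1, char 'c'): match length 0
  offset=5 (pos 0, char 'e'): match length 1
Longest match has length 2 at offset 2.
next_char = character at position 5 + 2 = 7 -> 'e'

Best match: offset=2, length=2 (matching 'eb' starting at position 3)
LZ77 triple: (2, 2, 'e')


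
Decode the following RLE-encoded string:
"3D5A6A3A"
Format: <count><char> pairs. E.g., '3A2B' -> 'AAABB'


Expanding each <count><char> pair:
  3D -> 'DDD'
  5A -> 'AAAAA'
  6A -> 'AAAAAA'
  3A -> 'AAA'

Decoded = DDDAAAAAAAAAAAAAA


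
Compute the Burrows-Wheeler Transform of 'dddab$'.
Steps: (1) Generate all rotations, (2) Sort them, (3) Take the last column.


Rotations (sorted):
  0: $dddab -> last char: b
  1: ab$ddd -> last char: d
  2: b$ddda -> last char: a
  3: dab$dd -> last char: d
  4: ddab$d -> last char: d
  5: dddab$ -> last char: $


BWT = bdadd$


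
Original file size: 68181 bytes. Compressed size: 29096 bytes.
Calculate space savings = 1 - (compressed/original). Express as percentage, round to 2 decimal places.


ratio = compressed/original = 29096/68181 = 0.426746
savings = 1 - ratio = 1 - 0.426746 = 0.573254
as a percentage: 0.573254 * 100 = 57.33%

Space savings = 1 - 29096/68181 = 57.33%


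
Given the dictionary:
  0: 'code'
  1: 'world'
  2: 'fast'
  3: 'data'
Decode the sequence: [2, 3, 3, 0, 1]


Look up each index in the dictionary:
  2 -> 'fast'
  3 -> 'data'
  3 -> 'data'
  0 -> 'code'
  1 -> 'world'

Decoded: "fast data data code world"


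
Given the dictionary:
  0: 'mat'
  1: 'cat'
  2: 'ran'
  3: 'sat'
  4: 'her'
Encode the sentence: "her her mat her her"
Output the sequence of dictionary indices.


Look up each word in the dictionary:
  'her' -> 4
  'her' -> 4
  'mat' -> 0
  'her' -> 4
  'her' -> 4

Encoded: [4, 4, 0, 4, 4]


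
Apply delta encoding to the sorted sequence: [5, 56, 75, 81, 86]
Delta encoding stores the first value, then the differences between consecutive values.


First value: 5
Deltas:
  56 - 5 = 51
  75 - 56 = 19
  81 - 75 = 6
  86 - 81 = 5


Delta encoded: [5, 51, 19, 6, 5]


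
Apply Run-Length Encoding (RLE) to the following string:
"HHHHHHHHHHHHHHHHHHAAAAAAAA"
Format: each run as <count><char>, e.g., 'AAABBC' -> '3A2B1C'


Scanning runs left to right:
  i=0: run of 'H' x 18 -> '18H'
  i=18: run of 'A' x 8 -> '8A'

RLE = 18H8A


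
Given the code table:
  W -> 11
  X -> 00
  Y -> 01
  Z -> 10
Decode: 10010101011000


Decoding:
10 -> Z
01 -> Y
01 -> Y
01 -> Y
01 -> Y
10 -> Z
00 -> X


Result: ZYYYYZX


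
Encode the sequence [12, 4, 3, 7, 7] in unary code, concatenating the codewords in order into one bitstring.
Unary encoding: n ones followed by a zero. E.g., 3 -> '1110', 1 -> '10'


Encode each number as n ones followed by a terminating 0:
  12 -> 1111111111110 (13 bits)
  4 -> 11110 (5 bits)
  3 -> 1110 (4 bits)
  7 -> 11111110 (8 bits)
  7 -> 11111110 (8 bits)
Total length = 13 + 5 + 4 + 8 + 8 = 38 bits.

Unary([12, 4, 3, 7, 7]) = 11111111111101111011101111111011111110 (38 bits)


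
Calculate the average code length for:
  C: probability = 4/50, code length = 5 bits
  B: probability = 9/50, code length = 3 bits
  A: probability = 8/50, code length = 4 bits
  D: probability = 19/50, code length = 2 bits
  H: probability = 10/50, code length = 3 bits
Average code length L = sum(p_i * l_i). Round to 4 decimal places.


Weighted contributions p_i * l_i:
  C: (4/50) * 5 = 20/50
  B: (9/50) * 3 = 27/50
  A: (8/50) * 4 = 32/50
  D: (19/50) * 2 = 38/50
  H: (10/50) * 3 = 30/50
Sum = (20 + 27 + 32 + 38 + 30)/50 = 147/50

L = 147/50 = 2.9400 bits/symbol


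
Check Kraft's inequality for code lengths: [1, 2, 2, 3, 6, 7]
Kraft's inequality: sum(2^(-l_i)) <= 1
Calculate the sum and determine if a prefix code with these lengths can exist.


Sum = 2^(-1) + 2^(-2) + 2^(-2) + 2^(-3) + 2^(-6) + 2^(-7)
    = 0.5 + 0.25 + 0.25 + 0.125 + 0.015625 + 0.0078125
    = 147/128 = 1.1484375
Since 1.1484375 > 1, Kraft's inequality is NOT satisfied.
A prefix code with these lengths CANNOT exist.

Kraft sum = 1.1484375. Not satisfied.
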